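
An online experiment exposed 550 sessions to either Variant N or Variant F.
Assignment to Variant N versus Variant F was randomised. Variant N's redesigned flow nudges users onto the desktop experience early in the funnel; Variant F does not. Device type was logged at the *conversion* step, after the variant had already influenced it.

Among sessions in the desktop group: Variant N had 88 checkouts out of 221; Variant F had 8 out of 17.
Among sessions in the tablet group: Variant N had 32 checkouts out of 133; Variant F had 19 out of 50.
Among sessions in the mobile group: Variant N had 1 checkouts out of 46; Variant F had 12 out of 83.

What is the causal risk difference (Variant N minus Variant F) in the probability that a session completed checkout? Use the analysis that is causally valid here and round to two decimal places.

Variant F is higher inside every device type stratum but Variant N is higher in aggregate. Whether to stratify depends on how device type relates to the variant.
Device type lies on the pathway variant → device type → outcome, so adjusting for it blocks the indirect effect. For the total causal effect of variant, use the unadjusted pooled rates.
The causal difference is the pooled difference: 0.302 − 0.260 = +0.043.

+0.04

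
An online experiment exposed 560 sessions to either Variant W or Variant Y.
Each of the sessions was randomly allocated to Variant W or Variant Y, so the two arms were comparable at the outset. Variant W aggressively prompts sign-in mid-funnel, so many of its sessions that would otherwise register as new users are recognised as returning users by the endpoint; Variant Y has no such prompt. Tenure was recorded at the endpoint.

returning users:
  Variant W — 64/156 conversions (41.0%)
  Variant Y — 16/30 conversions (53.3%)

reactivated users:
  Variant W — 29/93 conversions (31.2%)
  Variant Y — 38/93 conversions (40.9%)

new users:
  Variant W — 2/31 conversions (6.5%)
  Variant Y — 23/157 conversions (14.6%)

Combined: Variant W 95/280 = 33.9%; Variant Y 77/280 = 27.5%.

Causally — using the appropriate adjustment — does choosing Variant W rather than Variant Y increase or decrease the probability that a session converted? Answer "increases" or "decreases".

The user tenure-specific comparison favours Variant Y throughout, but the pooled figures favour Variant W. The question is whether to condition on user tenure.
User tenure is downstream of the variant. One should not condition on a consequence of treatment, so the overall rates are the right comparison.
Pooled: Variant W 33.9% vs Variant Y 27.5%; Variant W is higher overall.

increases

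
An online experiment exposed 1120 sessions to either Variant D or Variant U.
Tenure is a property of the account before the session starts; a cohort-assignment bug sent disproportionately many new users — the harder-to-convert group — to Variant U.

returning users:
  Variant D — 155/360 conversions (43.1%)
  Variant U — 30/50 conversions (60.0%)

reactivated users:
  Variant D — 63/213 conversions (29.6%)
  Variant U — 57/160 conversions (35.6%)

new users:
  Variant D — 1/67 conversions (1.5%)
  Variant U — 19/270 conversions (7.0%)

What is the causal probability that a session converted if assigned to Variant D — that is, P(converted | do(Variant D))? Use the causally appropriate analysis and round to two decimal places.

0.26

Variant U is higher inside every user tenure stratum but Variant D is higher in aggregate. Whether to stratify depends on how user tenure relates to the variant.
User tenure satisfies the back-door criterion: it is not a descendant of the variant, and it blocks the spurious path from variant to outcome. Adjusting for it (i.e., using the within-user tenure rates) gives the causal effect.
Standardising Variant D to the population user tenure mix: 0.366·155/360 + 0.333·63/213 + 0.301·1/67 = 0.261.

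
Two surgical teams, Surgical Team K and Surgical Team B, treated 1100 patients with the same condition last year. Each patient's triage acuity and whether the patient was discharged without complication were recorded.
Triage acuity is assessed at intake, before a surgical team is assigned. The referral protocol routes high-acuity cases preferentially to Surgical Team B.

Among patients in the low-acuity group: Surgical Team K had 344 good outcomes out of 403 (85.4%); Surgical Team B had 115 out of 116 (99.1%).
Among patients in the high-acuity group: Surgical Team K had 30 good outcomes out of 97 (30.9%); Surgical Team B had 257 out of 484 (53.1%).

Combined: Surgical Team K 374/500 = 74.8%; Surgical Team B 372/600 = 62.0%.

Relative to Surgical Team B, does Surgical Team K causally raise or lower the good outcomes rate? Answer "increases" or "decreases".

Within every triage acuity level Surgical Team B has the higher rate, yet pooled Surgical Team K does — Simpson's reversal.
Nothing the surgical team does changes triage acuity; the imbalance is an allocation artefact. With triage acuity also predicting the outcome, the pooled figure is confounded, and the within-stratum comparison is the causal one.
Within each level — low-acuity: 85.4% vs 99.1%; high-acuity: 30.9% vs 53.1% — Surgical Team B is higher every time.

decreases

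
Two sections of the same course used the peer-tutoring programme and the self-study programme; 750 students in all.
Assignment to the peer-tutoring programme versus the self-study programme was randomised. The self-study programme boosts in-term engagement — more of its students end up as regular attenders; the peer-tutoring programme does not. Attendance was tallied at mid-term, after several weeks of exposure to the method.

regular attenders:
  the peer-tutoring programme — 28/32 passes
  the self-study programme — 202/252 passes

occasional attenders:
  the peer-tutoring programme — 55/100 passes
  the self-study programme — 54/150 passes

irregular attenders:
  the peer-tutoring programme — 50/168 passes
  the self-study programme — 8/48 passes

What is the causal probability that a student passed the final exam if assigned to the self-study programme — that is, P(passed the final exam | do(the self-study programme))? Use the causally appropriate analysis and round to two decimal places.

The stratified and pooled comparisons disagree (the peer-tutoring programme wins within each mid-term attendance; the self-study programme wins overall), so the answer turns on the causal role of mid-term attendance.
Mid-term attendance is downstream of the teaching method. One should not condition on a consequence of treatment, so the overall rates are the right comparison.
So P(outcome | do(the self-study programme)) is just the pooled rate for the self-study programme: 264/450 = 0.587.

0.59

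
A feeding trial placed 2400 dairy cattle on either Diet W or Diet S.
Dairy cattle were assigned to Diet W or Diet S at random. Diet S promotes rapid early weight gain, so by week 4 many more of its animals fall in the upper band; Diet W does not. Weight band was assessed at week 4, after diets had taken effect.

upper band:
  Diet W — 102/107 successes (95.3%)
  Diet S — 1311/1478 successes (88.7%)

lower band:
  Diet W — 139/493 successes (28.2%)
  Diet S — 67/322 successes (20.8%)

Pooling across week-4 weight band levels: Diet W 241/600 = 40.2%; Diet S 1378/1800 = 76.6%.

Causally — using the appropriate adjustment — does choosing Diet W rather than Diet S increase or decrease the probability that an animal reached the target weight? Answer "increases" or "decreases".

Week-4 weight band lies on the pathway diet → week-4 weight band → outcome, so adjusting for it blocks the indirect effect. For the total causal effect of diet, use the unadjusted pooled rates.
Pooled: Diet W 40.2% vs Diet S 76.6%; Diet S is higher overall.

decreases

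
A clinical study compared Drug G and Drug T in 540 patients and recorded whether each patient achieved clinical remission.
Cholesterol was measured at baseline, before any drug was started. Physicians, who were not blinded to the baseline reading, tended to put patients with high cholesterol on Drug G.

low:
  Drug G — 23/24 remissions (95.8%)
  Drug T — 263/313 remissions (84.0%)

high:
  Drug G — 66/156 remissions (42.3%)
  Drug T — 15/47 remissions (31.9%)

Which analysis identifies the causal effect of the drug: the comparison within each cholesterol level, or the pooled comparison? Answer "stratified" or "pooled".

stratified

The stratified and pooled comparisons disagree (Drug G wins within each cholesterol; Drug T wins overall), so the answer turns on the causal role of cholesterol.
Cholesterol differs across drugs for reasons unrelated to any effect of the drug itself, and it separately predicts the outcome — a classic confounder. We must compare within cholesterol levels.
Within each level — low: 95.8% vs 84.0%; high: 42.3% vs 31.9% — Drug G is higher every time.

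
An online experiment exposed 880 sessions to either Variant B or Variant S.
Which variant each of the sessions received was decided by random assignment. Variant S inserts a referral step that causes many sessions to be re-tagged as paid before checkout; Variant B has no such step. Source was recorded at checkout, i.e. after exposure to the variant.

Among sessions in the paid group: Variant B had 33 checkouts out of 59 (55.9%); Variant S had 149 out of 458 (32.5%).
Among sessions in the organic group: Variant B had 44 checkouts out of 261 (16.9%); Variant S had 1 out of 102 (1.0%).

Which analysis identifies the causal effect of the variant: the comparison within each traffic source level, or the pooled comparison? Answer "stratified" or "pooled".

pooled

Traffic source is downstream of the variant. One should not condition on a consequence of treatment, so the overall rates are the right comparison.
Pooled: Variant B 24.1% vs Variant S 26.8%; Variant S is higher overall.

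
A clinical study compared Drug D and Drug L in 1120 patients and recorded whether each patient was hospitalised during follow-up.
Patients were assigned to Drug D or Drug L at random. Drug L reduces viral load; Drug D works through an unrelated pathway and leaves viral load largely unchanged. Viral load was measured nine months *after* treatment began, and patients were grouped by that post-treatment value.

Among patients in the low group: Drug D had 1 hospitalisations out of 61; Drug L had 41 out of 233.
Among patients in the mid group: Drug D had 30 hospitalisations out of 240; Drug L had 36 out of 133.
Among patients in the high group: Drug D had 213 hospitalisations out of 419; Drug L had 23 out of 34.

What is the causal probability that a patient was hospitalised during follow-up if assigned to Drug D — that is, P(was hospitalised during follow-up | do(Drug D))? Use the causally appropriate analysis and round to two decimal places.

The viral load-specific comparison favours Drug D throughout, but the pooled figures favour Drug L. The question is whether to condition on viral load.
The distribution of viral load is itself part of what the drug does — it is an intermediate outcome. Holding it fixed would remove that part of the effect; the total effect is the pooled difference.
So P(outcome | do(Drug D)) is just the pooled rate for Drug D: 244/720 = 0.339.

0.34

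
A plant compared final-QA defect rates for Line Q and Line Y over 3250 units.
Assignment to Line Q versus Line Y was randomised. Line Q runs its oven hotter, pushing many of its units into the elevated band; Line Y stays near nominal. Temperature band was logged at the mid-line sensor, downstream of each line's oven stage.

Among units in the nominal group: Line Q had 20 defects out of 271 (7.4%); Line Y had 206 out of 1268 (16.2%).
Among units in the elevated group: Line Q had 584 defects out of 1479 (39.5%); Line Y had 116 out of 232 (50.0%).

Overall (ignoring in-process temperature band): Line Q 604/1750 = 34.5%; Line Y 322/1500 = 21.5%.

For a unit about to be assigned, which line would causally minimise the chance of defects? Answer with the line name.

Line Y

Stratifying would compare lines among units the lines themselves sorted into in-process temperature band groups — a form of selection on an intermediate. The unconditioned pooled rates give the total causal effect.
Pooled: Line Q 34.5% vs Line Y 21.5%; Line Y is lower overall.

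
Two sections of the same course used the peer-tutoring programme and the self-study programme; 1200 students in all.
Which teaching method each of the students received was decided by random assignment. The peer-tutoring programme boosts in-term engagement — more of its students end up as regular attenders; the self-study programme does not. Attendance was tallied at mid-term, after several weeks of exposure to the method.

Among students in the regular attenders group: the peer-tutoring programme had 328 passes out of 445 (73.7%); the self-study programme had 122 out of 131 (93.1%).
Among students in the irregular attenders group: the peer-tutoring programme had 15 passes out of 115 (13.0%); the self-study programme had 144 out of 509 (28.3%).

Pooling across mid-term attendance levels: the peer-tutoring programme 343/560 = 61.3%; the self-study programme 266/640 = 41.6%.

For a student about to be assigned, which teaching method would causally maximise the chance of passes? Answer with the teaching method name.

the peer-tutoring programme

Because the teaching method influences mid-term attendance, mid-term attendance is a post-treatment mediator, not a confounder. Stratifying on it would bias the estimate; the causal effect is the crude pooled difference.
Pooled: the peer-tutoring programme 61.3% vs the self-study programme 41.6%; the peer-tutoring programme is higher overall.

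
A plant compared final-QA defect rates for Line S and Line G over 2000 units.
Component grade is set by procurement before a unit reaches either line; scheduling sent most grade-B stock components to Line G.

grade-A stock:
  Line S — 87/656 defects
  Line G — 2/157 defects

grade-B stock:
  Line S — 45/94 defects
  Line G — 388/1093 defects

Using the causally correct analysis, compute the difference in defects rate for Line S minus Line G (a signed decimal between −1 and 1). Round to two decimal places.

Component grade is set before the line has any effect — it is not caused by the line — and it independently drives the outcome. That makes it a confounder, so the causal comparison is within component grade levels.
Adjusting over the population distribution of component grade: 0.406·(0.133−0.013) + 0.594·(0.479−0.355) = +0.122.

+0.12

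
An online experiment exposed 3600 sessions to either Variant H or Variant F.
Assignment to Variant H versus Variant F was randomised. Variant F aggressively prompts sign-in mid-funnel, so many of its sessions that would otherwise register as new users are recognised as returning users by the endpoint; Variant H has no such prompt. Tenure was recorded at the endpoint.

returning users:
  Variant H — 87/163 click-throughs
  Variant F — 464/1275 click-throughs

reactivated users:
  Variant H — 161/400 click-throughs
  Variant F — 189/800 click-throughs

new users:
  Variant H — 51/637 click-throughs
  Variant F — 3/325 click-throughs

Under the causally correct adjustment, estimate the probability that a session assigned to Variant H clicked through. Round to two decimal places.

Stratifying would compare variants among sessions the variants themselves sorted into user tenure groups — a form of selection on an intermediate. The unconditioned pooled rates give the total causal effect.
So P(outcome | do(Variant H)) is just the pooled rate for Variant H: 299/1200 = 0.249.

0.25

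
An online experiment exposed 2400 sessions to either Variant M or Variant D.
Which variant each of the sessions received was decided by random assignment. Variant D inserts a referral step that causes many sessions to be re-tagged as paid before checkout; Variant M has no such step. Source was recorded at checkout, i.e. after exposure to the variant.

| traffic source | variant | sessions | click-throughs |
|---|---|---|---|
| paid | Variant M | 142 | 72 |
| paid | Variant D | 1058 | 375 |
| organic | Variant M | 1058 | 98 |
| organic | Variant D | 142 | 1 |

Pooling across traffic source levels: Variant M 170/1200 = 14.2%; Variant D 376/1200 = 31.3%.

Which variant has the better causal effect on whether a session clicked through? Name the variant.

Variant D

Variant M is higher inside every traffic source stratum but Variant D is higher in aggregate. Whether to stratify depends on how traffic source relates to the variant.
Traffic source is downstream of the variant. One should not condition on a consequence of treatment, so the overall rates are the right comparison.
Pooled: Variant M 14.2% vs Variant D 31.3%; Variant D is higher overall.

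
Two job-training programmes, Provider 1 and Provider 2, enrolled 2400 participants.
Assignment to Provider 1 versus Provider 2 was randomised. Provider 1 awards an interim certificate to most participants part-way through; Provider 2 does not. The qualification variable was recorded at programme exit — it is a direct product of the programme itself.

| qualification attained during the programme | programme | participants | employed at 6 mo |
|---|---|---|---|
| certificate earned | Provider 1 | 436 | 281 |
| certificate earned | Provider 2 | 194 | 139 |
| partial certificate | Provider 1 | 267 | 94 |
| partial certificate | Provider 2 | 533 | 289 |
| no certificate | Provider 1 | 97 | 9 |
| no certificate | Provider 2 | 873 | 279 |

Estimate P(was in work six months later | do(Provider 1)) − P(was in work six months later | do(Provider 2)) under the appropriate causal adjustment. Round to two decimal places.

+0.04

The qualification attained during the programme-specific comparison favours Provider 2 throughout, but the pooled figures favour Provider 1. The question is whether to condition on qualification attained during the programme.
Qualification attained during the programme lies on the pathway programme → qualification attained during the programme → outcome, so adjusting for it blocks the indirect effect. For the total causal effect of programme, use the unadjusted pooled rates.
The causal difference is the pooled difference: 0.480 − 0.442 = +0.038.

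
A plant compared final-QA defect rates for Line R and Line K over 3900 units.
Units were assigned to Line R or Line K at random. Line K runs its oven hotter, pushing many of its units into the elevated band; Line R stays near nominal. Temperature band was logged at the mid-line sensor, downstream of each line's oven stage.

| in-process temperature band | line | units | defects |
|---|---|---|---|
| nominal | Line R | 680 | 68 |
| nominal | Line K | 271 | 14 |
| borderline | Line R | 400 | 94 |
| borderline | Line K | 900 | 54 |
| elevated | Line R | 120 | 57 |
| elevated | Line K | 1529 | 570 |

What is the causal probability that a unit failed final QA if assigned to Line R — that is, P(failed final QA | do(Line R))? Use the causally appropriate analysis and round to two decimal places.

0.18

Line K is lower inside every in-process temperature band stratum but Line R is lower in aggregate. Whether to stratify depends on how in-process temperature band relates to the line.
In-process temperature band lies on the pathway line → in-process temperature band → outcome, so adjusting for it blocks the indirect effect. For the total causal effect of line, use the unadjusted pooled rates.
So P(outcome | do(Line R)) is just the pooled rate for Line R: 219/1200 = 0.182.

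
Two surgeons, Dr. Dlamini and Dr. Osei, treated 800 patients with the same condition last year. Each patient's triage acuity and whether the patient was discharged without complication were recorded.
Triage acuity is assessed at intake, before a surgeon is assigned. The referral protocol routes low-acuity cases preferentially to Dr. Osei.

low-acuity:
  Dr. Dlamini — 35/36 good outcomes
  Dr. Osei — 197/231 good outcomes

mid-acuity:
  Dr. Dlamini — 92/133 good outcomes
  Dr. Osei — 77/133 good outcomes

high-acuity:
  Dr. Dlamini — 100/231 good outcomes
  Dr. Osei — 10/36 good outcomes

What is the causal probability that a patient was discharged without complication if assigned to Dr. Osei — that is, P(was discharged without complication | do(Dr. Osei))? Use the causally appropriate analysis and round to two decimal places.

0.57

Within every triage acuity level Dr. Dlamini has the higher rate, yet pooled Dr. Osei does — Simpson's reversal.
Triage acuity is set before the surgeon has any effect — it is not caused by the surgeon — and it independently drives the outcome. That makes it a confounder, so the causal comparison is within triage acuity levels.
Standardising Dr. Osei to the population triage acuity mix: 0.334·197/231 + 0.333·77/133 + 0.334·10/36 = 0.570.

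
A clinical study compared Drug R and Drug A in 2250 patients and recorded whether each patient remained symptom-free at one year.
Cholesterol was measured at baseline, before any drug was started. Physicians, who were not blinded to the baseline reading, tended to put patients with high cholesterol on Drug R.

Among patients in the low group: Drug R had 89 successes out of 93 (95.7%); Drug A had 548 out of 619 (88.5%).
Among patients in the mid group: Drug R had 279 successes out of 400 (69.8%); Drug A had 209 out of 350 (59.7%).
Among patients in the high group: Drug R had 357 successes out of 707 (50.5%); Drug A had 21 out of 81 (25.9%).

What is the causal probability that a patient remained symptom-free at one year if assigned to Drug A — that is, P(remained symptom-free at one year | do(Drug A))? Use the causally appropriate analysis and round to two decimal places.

0.57

Drug R is higher inside every cholesterol stratum but Drug A is higher in aggregate. Whether to stratify depends on how cholesterol relates to the drug.
Here cholesterol is a common cause — it drives both which drug a case falls under and the outcome. The crude comparison mixes populations; the stratum-specific rates are the causally relevant ones.
Standardising Drug A to the population cholesterol mix: 0.316·548/619 + 0.333·209/350 + 0.350·21/81 = 0.570.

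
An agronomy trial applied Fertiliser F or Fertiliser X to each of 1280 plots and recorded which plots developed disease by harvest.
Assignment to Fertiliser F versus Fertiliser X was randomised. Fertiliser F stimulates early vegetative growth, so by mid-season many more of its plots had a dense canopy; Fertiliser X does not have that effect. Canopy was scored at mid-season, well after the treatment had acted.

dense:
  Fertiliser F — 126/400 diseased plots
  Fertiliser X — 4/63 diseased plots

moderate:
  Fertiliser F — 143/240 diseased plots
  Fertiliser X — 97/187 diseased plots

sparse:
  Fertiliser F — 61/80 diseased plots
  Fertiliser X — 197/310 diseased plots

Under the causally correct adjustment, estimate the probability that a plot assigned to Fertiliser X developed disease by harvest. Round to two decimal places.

Mid-season canopy is downstream of the fertiliser. One should not condition on a consequence of treatment, so the overall rates are the right comparison.
So P(outcome | do(Fertiliser X)) is just the pooled rate for Fertiliser X: 298/560 = 0.532.

0.53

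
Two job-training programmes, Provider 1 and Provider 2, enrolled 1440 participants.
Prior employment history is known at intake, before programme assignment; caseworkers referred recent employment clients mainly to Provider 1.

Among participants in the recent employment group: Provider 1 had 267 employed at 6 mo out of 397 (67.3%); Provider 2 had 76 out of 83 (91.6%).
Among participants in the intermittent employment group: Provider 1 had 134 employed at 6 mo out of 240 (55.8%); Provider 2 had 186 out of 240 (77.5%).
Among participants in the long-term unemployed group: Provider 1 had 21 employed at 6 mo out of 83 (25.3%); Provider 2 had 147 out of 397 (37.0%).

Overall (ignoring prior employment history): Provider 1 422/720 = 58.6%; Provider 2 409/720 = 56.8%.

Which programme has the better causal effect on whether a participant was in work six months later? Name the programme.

Provider 2

The stratified and pooled comparisons disagree (Provider 2 wins within each prior employment history; Provider 1 wins overall), so the answer turns on the causal role of prior employment history.
Prior employment history differs across programmes for reasons unrelated to any effect of the programme itself, and it separately predicts the outcome — a classic confounder. We must compare within prior employment history levels.
Within each level — recent employment: 67.3% vs 91.6%; intermittent employment: 55.8% vs 77.5%; long-term unemployed: 25.3% vs 37.0% — Provider 2 is higher every time.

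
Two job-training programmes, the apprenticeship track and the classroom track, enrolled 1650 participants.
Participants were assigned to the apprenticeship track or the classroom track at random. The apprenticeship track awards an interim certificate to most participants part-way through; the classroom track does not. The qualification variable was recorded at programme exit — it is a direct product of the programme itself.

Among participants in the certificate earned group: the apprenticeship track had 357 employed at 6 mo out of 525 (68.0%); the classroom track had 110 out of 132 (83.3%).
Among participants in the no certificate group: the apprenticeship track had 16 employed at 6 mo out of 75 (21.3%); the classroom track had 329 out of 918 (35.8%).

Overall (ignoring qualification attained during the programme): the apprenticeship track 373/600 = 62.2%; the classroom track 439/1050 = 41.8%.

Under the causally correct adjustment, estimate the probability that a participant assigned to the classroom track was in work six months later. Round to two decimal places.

The stratified and pooled comparisons disagree (the classroom track wins within each qualification attained during the programme; the apprenticeship track wins overall), so the answer turns on the causal role of qualification attained during the programme.
Stratifying would compare programmes among participants the programmes themselves sorted into qualification attained during the programme groups — a form of selection on an intermediate. The unconditioned pooled rates give the total causal effect.
So P(outcome | do(the classroom track)) is just the pooled rate for the classroom track: 439/1050 = 0.418.

0.42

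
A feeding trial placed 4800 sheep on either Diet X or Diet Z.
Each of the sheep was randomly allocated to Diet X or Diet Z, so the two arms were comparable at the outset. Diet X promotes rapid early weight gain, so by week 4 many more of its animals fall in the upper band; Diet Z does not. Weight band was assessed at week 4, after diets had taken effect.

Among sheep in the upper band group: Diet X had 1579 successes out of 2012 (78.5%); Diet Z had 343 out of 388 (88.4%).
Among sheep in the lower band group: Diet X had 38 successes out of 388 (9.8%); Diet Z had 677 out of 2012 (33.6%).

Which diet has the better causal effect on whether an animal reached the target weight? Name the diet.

The stratified and pooled comparisons disagree (Diet Z wins within each week-4 weight band; Diet X wins overall), so the answer turns on the causal role of week-4 weight band.
Week-4 weight band here is a post-treatment variable shaped by the diet; conditioning on it would introduce bias rather than remove it. The overall comparison is the causal one.
Pooled: Diet X 67.4% vs Diet Z 42.5%; Diet X is higher overall.

Diet X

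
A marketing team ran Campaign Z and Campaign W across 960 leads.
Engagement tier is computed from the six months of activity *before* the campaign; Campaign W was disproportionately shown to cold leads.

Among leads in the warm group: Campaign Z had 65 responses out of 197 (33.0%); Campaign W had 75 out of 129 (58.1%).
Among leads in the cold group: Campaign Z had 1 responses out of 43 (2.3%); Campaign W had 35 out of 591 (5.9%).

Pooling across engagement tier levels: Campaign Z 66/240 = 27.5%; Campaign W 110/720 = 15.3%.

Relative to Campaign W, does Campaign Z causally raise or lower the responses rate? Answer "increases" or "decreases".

decreases

Engagement tier is set before the campaign has any effect — it is not caused by the campaign — and it independently drives the outcome. That makes it a confounder, so the causal comparison is within engagement tier levels.
Within each level — warm: 33.0% vs 58.1%; cold: 2.3% vs 5.9% — Campaign W is higher every time.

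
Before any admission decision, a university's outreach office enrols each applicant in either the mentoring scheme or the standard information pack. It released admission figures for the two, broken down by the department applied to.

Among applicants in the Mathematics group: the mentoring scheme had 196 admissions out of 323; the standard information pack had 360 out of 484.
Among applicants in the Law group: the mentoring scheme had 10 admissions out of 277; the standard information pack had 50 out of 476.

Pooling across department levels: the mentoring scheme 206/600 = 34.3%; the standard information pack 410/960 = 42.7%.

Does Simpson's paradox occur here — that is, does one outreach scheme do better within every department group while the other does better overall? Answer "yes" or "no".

no

Within each department level (Mathematics 60.7% vs 74.4%; Law 3.6% vs 10.5%), the standard information pack has the higher rate every time. Pooled: 34.3% vs 42.7% — the standard information pack has the higher rate overall. They agree.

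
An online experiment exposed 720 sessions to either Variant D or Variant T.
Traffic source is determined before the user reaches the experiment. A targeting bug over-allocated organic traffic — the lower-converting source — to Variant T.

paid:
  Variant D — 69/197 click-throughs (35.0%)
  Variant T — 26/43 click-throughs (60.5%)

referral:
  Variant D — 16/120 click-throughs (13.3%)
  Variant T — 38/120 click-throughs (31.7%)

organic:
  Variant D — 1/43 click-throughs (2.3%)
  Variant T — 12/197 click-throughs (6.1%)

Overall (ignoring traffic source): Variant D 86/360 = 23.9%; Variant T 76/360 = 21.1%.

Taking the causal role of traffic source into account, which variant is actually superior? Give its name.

Variant T

The stratified and pooled comparisons disagree (Variant T wins within each traffic source; Variant D wins overall), so the answer turns on the causal role of traffic source.
Traffic source is set before the variant has any effect — it is not caused by the variant — and it independently drives the outcome. That makes it a confounder, so the causal comparison is within traffic source levels.
Within each level — paid: 35.0% vs 60.5%; referral: 13.3% vs 31.7%; organic: 2.3% vs 6.1% — Variant T is higher every time.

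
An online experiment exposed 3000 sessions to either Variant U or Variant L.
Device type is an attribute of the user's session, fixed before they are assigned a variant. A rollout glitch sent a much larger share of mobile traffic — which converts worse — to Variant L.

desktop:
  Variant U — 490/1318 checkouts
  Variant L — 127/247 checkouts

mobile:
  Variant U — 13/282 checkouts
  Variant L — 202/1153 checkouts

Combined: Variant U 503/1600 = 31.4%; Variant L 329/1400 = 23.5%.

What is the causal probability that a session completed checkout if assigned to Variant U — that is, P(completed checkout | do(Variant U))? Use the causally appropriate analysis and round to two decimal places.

0.22

The imbalance in device type arose from how sessions were allocated, not from anything the variant did; and device type independently affects the outcome. The pooled gap is confounded — condition on device type.
Standardising Variant U to the population device type mix: 0.522·490/1318 + 0.478·13/282 = 0.216.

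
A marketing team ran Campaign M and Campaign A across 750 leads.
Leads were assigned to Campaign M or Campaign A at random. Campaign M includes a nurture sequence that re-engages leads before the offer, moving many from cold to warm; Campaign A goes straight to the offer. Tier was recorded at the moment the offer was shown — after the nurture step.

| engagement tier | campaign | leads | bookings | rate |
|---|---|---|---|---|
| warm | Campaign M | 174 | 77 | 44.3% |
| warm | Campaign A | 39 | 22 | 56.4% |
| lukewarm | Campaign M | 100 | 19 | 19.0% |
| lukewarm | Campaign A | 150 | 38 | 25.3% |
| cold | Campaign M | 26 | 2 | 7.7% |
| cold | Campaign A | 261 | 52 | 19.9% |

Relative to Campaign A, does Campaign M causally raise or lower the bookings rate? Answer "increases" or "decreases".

Because the campaign influences engagement tier, engagement tier is a post-treatment mediator, not a confounder. Stratifying on it would bias the estimate; the causal effect is the crude pooled difference.
Pooled: Campaign M 32.7% vs Campaign A 24.9%; Campaign M is higher overall.

increases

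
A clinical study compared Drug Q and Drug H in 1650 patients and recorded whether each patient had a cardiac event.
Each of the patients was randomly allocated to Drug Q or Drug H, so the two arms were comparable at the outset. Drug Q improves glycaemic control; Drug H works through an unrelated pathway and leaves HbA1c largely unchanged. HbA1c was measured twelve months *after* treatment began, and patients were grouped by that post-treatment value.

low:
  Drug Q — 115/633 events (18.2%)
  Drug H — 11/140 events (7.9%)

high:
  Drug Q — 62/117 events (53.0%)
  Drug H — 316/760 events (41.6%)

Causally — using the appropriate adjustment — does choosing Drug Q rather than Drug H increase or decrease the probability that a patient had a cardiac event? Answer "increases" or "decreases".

decreases

Stratifying would compare drugs among patients the drugs themselves sorted into HbA1c groups — a form of selection on an intermediate. The unconditioned pooled rates give the total causal effect.
Pooled: Drug Q 23.6% vs Drug H 36.3%; Drug Q is lower overall.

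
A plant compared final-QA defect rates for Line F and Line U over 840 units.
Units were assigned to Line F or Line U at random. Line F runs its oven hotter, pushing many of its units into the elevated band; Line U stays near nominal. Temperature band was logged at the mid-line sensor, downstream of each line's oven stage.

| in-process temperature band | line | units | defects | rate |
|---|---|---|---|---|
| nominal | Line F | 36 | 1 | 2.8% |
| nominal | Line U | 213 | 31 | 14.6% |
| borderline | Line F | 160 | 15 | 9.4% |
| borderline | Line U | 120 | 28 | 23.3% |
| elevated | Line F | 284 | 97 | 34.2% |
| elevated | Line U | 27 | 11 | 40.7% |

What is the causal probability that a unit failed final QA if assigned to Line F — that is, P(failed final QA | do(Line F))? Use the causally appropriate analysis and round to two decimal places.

Because the line influences in-process temperature band, in-process temperature band is a post-treatment mediator, not a confounder. Stratifying on it would bias the estimate; the causal effect is the crude pooled difference.
So P(outcome | do(Line F)) is just the pooled rate for Line F: 113/480 = 0.235.

0.24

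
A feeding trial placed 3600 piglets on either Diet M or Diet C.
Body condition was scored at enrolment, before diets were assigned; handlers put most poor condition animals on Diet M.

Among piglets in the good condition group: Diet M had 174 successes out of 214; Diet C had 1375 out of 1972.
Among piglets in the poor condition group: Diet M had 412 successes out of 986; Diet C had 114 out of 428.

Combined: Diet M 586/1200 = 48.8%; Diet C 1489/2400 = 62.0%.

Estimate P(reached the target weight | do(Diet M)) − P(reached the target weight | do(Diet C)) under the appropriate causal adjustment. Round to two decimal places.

The stratified and pooled comparisons disagree (Diet M wins within each starting body condition; Diet C wins overall), so the answer turns on the causal role of starting body condition.
Starting body condition is set before the diet has any effect — it is not caused by the diet — and it independently drives the outcome. That makes it a confounder, so the causal comparison is within starting body condition levels.
Adjusting over the population distribution of starting body condition: 0.607·(0.813−0.697) + 0.393·(0.418−0.266) = +0.130.

+0.13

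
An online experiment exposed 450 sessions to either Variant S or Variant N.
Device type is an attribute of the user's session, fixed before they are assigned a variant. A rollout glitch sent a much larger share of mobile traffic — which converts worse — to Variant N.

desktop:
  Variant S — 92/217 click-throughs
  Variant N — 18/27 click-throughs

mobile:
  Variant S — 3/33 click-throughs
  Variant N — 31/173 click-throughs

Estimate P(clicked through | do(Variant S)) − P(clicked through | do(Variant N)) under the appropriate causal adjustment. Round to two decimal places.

-0.17

Since device type is a pre-existing factor (not a product of the variant) and it affects the outcome on its own, it is a confounder. The stratified rates, not the pooled rate, identify the causal effect.
Adjusting over the population distribution of device type: 0.542·(0.424−0.667) + 0.458·(0.091−0.179) = -0.172.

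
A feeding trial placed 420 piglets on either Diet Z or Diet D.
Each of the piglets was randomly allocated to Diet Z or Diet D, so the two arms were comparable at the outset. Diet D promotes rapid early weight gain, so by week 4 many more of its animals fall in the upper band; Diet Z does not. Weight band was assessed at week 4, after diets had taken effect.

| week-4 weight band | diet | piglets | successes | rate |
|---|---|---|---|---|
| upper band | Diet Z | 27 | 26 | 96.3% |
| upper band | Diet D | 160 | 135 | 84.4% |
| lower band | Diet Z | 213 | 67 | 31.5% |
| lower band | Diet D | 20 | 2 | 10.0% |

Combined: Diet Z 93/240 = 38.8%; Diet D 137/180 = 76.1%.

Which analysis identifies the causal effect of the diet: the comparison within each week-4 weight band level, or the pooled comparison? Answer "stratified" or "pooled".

pooled

Week-4 weight band lies on the pathway diet → week-4 weight band → outcome, so adjusting for it blocks the indirect effect. For the total causal effect of diet, use the unadjusted pooled rates.
Pooled: Diet Z 38.8% vs Diet D 76.1%; Diet D is higher overall.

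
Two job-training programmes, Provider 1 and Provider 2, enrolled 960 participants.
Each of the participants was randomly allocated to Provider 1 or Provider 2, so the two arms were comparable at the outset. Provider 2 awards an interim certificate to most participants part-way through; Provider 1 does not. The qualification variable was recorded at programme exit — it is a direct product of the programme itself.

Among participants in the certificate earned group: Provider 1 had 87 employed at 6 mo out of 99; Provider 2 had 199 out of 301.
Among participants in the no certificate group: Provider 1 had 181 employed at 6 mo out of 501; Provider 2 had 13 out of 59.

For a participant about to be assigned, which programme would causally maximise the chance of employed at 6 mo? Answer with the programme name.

Within every qualification attained during the programme level Provider 1 has the higher rate, yet pooled Provider 2 does — Simpson's reversal.
The distribution of qualification attained during the programme is itself part of what the programme does — it is an intermediate outcome. Holding it fixed would remove that part of the effect; the total effect is the pooled difference.
Pooled: Provider 1 44.7% vs Provider 2 58.9%; Provider 2 is higher overall.

Provider 2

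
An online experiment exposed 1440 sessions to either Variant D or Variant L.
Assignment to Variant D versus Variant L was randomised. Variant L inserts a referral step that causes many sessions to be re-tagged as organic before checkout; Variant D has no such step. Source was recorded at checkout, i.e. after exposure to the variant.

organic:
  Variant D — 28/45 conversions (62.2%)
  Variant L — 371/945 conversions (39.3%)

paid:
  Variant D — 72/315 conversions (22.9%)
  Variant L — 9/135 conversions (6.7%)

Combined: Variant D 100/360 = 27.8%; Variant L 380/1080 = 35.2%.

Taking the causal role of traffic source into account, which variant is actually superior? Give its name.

Variant L

The stratified and pooled comparisons disagree (Variant D wins within each traffic source; Variant L wins overall), so the answer turns on the causal role of traffic source.
Because the variant influences traffic source, traffic source is a post-treatment mediator, not a confounder. Stratifying on it would bias the estimate; the causal effect is the crude pooled difference.
Pooled: Variant D 27.8% vs Variant L 35.2%; Variant L is higher overall.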